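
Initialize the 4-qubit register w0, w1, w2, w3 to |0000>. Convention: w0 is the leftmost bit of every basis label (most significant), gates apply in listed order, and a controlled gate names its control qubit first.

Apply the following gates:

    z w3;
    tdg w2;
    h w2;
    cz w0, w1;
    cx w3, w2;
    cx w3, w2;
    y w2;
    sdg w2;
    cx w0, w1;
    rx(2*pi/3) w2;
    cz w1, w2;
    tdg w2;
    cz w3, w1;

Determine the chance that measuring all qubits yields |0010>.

The probability of measuring |0010> is 1/2 - sqrt(3)/4.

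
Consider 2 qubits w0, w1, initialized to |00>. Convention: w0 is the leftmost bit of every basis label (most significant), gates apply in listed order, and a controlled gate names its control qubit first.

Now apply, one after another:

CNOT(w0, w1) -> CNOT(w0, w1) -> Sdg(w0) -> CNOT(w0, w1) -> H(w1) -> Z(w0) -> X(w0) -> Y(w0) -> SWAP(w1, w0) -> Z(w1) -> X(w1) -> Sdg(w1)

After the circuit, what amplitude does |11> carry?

The amplitude on |11> is -sqrt(2)/2.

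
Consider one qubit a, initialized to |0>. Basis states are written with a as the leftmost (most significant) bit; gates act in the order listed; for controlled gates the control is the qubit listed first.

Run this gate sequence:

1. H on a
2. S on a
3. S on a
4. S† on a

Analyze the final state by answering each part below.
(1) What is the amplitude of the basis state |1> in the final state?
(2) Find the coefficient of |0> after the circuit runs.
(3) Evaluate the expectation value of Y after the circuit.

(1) |1> carries amplitude sqrt(2)*I/2 in the final state. Key observation: steps 3-4 multiply out to the identity, so the circuit reduces to the remaining gates.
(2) The final state's coefficient on |0> equals sqrt(2)/2.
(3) The observable Y averages to 1.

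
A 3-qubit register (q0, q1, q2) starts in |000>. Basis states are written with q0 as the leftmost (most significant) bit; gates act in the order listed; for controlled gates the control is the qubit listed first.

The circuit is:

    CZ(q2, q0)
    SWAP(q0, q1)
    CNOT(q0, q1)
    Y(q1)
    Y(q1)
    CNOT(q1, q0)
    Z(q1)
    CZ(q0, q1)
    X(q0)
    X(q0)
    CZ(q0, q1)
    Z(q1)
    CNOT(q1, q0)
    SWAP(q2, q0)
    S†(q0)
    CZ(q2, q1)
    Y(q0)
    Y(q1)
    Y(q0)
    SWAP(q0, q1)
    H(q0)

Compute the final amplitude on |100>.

|100> carries amplitude -sqrt(2)*I/2 in the final state. Key observation: steps 6-13 multiply out to the identity, so the circuit reduces to the remaining gates.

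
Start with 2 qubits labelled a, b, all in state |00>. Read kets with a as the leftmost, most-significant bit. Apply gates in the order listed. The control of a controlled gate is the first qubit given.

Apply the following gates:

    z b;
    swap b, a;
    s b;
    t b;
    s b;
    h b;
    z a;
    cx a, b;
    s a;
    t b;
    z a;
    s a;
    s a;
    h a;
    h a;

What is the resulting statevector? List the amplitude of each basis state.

After the circuit, the state carries amplitude sqrt(2)/2 on |00>, sqrt(2)*exp(I*pi/4)/2 on |01>, 0 on |10>, 0 on |11>.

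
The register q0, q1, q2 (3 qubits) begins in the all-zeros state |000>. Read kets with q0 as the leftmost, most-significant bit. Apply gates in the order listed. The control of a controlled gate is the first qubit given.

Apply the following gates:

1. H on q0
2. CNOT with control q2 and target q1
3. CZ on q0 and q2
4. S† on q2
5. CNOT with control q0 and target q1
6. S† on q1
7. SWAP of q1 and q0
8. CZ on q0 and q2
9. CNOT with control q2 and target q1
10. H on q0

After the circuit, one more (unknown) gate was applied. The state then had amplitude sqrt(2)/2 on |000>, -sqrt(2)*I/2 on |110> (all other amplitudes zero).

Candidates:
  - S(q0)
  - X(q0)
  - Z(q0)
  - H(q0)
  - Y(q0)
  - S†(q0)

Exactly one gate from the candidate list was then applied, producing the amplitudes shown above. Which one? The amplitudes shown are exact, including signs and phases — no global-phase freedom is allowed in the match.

The applied gate was H(q0).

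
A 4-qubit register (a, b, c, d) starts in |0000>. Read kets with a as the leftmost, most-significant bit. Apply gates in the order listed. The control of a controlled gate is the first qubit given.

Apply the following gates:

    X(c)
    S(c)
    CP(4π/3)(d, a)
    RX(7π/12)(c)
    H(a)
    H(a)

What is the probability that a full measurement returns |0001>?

Outcome |0001> occurs with probability 0.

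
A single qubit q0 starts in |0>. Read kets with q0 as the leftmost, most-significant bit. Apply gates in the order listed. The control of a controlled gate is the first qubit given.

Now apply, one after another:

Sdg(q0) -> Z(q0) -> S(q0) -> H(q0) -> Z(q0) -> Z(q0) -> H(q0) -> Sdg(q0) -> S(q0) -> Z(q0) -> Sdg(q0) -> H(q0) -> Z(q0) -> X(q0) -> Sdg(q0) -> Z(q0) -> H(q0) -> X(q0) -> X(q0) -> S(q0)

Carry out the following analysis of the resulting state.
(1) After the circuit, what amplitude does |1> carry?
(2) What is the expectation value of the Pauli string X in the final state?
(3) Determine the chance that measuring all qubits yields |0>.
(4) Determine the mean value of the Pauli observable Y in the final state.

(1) |1> carries amplitude 1/2 - I/2 in the final state. Key observation: the block from step 3 through step 8 cancels to the identity and can be dropped.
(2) The observable X averages to -1.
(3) Outcome |0> occurs with probability 1/2.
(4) In the final state, Y has expectation 0.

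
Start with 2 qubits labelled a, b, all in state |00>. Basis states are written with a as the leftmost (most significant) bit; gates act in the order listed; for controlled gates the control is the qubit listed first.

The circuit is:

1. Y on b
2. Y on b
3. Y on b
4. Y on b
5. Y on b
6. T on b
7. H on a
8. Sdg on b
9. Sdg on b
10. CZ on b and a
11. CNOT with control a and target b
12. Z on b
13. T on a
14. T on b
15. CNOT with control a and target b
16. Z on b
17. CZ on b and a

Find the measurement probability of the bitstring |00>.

A full measurement returns |00> with probability 0.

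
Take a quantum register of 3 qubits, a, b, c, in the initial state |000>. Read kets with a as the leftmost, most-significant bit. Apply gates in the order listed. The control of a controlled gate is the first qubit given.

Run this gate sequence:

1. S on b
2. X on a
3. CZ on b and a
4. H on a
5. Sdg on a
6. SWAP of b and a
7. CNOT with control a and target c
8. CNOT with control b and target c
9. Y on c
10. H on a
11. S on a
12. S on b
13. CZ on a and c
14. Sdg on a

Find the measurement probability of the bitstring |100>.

A full measurement returns |100> with probability 0.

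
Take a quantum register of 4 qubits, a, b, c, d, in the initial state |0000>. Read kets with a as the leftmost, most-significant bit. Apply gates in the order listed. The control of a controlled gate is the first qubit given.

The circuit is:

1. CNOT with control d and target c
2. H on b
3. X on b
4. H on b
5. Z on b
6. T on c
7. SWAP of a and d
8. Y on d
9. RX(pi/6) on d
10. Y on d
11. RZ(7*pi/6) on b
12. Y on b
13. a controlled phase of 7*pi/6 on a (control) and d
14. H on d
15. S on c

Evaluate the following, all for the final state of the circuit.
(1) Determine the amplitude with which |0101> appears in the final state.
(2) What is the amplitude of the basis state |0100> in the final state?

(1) |0101> carries amplitude (-sqrt(3) + 1 - sqrt(3)*I - I)*exp(5*I*pi/12)/4 in the final state. Key observation: steps 2-5 multiply out to the identity, so the circuit reduces to the remaining gates.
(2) The final state's coefficient on |0100> equals sqrt(2)/2.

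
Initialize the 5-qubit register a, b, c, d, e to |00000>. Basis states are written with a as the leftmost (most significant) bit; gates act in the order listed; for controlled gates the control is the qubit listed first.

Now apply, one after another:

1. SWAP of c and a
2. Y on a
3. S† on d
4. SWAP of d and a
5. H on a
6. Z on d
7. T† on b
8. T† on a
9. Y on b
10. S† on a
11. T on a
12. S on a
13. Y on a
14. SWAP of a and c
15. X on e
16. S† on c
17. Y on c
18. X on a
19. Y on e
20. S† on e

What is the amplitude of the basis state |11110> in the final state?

|11110> carries amplitude -sqrt(2)*I/2 in the final state.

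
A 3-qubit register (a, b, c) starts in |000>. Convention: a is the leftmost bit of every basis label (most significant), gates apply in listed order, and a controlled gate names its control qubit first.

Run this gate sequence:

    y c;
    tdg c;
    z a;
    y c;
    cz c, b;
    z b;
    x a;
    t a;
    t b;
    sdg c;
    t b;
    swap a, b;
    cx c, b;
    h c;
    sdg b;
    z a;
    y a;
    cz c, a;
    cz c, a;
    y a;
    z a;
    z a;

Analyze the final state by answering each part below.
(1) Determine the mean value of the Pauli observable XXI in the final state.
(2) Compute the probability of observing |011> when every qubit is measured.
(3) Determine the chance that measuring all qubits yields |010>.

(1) In the final state, XXI has expectation 0. Key observation: steps 16-21 multiply out to the identity, so the circuit reduces to the remaining gates.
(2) Outcome |011> occurs with probability 1/2.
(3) Outcome |010> occurs with probability 1/2.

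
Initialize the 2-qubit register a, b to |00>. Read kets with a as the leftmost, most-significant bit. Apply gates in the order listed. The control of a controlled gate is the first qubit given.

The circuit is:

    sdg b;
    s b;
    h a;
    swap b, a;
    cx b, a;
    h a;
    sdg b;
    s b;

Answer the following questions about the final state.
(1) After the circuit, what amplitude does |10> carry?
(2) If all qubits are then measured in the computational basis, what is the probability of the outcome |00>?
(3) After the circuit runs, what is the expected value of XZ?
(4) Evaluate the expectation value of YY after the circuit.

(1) The final state's coefficient on |10> equals 1/2.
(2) A full measurement returns |00> with probability 1/4.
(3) The expectation value of XZ is 1.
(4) The expectation value of YY is 1.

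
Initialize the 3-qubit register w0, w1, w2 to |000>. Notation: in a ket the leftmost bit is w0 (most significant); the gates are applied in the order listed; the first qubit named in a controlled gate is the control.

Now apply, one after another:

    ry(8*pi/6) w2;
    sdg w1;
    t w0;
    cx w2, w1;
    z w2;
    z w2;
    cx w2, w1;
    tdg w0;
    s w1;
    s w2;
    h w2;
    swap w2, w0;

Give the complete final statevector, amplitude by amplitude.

After the circuit, the state carries amplitude -sqrt(2)/4 + sqrt(6)*I/4 on |000>, -sqrt(2)/4 - sqrt(6)*I/4 on |100>, and 0 on every other basis state.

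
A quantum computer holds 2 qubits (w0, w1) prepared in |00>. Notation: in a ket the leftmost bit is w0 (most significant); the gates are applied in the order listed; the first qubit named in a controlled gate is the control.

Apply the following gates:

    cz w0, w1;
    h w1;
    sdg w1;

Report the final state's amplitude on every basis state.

The resulting statevector has amplitude sqrt(2)/2 on |00>, -sqrt(2)*I/2 on |01>, 0 on |10>, 0 on |11>.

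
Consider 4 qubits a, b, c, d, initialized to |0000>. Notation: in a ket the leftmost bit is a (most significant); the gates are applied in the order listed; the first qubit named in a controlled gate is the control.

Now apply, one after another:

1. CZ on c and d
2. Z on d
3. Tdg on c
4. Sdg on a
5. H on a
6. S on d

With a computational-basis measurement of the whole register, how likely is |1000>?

Outcome |1000> occurs with probability 1/2.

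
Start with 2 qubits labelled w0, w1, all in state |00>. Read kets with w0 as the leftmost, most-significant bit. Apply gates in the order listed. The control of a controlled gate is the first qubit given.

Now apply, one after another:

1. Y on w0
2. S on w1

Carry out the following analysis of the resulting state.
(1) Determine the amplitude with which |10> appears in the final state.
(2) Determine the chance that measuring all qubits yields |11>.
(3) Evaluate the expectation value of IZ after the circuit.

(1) The amplitude on |10> is I.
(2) A full measurement returns |11> with probability 0.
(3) The expectation value of IZ is 1.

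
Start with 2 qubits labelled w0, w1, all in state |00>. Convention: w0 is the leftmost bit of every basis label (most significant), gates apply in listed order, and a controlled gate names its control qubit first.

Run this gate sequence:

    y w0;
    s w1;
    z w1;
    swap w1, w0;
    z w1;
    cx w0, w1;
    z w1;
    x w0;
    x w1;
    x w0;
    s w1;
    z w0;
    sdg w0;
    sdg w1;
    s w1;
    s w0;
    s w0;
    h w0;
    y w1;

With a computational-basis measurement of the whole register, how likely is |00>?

A full measurement returns |00> with probability 0. Key observation: the block from step 13 through step 16 cancels to the identity and can be dropped.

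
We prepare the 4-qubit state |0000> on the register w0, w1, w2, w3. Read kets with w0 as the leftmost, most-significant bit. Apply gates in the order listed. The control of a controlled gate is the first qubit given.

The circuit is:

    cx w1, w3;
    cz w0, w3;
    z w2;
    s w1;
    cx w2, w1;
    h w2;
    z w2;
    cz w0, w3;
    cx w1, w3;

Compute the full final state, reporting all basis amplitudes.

The resulting statevector has amplitude sqrt(2)/2 on |0000>, -sqrt(2)/2 on |0010>, and 0 on every other basis state.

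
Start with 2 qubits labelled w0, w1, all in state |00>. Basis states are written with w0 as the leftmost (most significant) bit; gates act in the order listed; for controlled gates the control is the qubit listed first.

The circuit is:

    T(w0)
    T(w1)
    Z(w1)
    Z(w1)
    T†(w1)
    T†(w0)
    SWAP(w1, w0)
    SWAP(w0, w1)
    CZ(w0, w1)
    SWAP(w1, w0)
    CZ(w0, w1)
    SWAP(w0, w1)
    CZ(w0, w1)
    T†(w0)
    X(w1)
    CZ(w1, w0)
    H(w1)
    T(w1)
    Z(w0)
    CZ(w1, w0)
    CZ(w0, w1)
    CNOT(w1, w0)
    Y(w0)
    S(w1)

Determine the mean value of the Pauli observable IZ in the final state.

In the final state, IZ has expectation 0.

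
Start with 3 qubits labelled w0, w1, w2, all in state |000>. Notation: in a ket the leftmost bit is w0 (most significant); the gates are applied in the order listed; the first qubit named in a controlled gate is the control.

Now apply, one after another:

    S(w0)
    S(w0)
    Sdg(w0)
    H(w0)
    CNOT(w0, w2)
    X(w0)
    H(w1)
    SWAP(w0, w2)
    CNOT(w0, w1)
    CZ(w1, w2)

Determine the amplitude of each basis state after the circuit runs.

The final amplitudes are 0 on |000>, 1/2 on |001>, 0 on |010>, -1/2 on |011>, 1/2 on |100>, 0 on |101>, 1/2 on |110>, 0 on |111>.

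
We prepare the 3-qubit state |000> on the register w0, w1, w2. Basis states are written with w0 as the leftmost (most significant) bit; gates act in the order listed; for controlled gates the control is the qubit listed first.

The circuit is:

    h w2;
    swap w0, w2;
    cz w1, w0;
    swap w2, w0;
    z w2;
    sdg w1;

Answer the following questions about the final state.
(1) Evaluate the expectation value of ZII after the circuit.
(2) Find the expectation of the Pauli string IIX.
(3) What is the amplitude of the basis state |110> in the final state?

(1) In the final state, ZII has expectation 1.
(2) In the final state, IIX has expectation -1.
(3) The final state's coefficient on |110> equals 0.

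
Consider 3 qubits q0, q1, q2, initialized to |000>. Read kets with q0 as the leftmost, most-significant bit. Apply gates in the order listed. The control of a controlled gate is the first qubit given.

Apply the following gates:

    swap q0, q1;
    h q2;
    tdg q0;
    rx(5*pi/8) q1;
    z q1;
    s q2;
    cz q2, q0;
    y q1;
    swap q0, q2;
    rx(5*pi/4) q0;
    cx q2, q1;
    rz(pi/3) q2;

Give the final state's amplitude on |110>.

The final state's coefficient on |110> equals sqrt(2)*sqrt(sqrt(2)/4 + 1/2)*exp(-I*pi/6)*cos(5*pi/16)/2 + sqrt(2)*sqrt(1/2 - sqrt(2)/4)*exp(-I*pi/6)*cos(5*pi/16)/2.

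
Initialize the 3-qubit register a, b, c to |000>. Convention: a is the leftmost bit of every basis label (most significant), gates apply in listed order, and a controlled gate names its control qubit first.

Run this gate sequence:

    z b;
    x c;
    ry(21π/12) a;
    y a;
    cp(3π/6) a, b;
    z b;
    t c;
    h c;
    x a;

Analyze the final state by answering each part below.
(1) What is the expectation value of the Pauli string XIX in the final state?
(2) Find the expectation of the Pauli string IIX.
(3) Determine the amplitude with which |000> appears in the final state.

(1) The observable XIX averages to -sqrt(2)/2.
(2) The observable IIX averages to -1.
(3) The amplitude on |000> is -sqrt(2*sqrt(2) + 4)*exp(3*I*pi/4)/4.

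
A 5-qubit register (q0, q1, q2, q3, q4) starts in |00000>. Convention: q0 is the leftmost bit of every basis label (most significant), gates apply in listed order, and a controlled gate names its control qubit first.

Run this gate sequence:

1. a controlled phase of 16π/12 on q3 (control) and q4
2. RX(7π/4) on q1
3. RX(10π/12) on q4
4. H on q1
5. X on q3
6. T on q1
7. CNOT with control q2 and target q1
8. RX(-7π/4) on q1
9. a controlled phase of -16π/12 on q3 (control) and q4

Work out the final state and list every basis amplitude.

The final amplitudes are -1/4 + sqrt(3)/4 on |00010>, sqrt(3)*I*exp(11*I*pi/12)/8 + I*exp(11*I*pi/12)/8 - sqrt(3)*sqrt(1/2 - sqrt(2)/4)*sqrt(sqrt(2)/4 + 1/2)*exp(11*I*pi/12)/4 - sqrt(1/2 - sqrt(2)/4)*sqrt(sqrt(2)/4 + 1/2)*exp(11*I*pi/12)/4 - sqrt(2)*I*exp(2*I*pi/3)/16 - I*exp(2*I*pi/3)/8 - sqrt(6)*I*exp(2*I*pi/3)/16 + sqrt(1/2 - sqrt(2)/4)*sqrt(sqrt(2)/4 + 1/2)*exp(2*I*pi/3)/4 - sqrt(2)*I*exp(11*I*pi/12)/16 - sqrt(3)*I*exp(2*I*pi/3)/8 + sqrt(3)*sqrt(1/2 - sqrt(2)/4)*sqrt(sqrt(2)/4 + 1/2)*exp(2*I*pi/3)/4 - sqrt(6)*I*exp(11*I*pi/12)/16 on |00011>, -1/4 + sqrt(3)/4 on |01010>, -sqrt(3)*sqrt(1/2 - sqrt(2)/4)*sqrt(sqrt(2)/4 + 1/2)*exp(2*I*pi/3)/4 - sqrt(1/2 - sqrt(2)/4)*sqrt(sqrt(2)/4 + 1/2)*exp(2*I*pi/3)/4 + sqrt(6)*I*exp(2*I*pi/3)/16 + sqrt(2)*I*exp(2*I*pi/3)/16 - sqrt(3)*sqrt(1/2 - sqrt(2)/4)*sqrt(sqrt(2)/4 + 1/2)*exp(11*I*pi/12)/4 - sqrt(1/2 - sqrt(2)/4)*sqrt(sqrt(2)/4 + 1/2)*exp(11*I*pi/12)/4 - I*exp(2*I*pi/3)/8 - sqrt(2)*I*exp(11*I*pi/12)/16 - sqrt(3)*I*exp(2*I*pi/3)/8 - I*exp(11*I*pi/12)/8 - sqrt(6)*I*exp(11*I*pi/12)/16 - sqrt(3)*I*exp(11*I*pi/12)/8 on |01011>, and 0 on every other basis state.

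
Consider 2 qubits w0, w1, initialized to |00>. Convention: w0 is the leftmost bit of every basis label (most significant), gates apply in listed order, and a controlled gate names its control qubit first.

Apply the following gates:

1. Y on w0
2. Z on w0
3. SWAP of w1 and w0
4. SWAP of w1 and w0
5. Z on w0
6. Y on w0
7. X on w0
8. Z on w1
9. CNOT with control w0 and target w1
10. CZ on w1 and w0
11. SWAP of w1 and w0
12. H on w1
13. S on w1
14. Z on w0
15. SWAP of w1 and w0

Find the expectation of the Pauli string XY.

In the final state, XY has expectation 0. Key observation: the block from step 1 through step 6 cancels to the identity and can be dropped.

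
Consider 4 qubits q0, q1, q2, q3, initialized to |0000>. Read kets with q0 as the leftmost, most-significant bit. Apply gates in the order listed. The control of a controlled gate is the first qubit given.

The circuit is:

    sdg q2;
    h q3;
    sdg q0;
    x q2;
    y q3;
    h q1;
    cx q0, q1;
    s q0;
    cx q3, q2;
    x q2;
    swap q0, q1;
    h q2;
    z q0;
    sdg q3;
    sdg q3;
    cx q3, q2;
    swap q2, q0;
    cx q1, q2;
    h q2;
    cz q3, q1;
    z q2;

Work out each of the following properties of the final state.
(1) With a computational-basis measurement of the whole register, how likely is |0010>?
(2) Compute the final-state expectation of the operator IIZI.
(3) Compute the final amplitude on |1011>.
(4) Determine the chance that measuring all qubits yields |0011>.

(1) The probability of measuring |0010> is 1/4.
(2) The expectation value of IIZI is -1.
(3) The final state's coefficient on |1011> equals I/2.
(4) Outcome |0011> occurs with probability 1/4.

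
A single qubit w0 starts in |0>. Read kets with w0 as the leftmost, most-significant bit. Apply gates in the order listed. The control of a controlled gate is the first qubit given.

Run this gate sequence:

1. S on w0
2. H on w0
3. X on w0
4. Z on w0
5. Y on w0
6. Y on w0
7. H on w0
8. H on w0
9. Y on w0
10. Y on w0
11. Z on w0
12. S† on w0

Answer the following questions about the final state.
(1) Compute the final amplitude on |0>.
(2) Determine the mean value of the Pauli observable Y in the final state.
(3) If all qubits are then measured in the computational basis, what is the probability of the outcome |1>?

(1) The amplitude on |0> is sqrt(2)/2. Key observation: gates 4-11 undo each other exactly, leaving only the rest of the circuit to track.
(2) The observable Y averages to -1.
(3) A full measurement returns |1> with probability 1/2.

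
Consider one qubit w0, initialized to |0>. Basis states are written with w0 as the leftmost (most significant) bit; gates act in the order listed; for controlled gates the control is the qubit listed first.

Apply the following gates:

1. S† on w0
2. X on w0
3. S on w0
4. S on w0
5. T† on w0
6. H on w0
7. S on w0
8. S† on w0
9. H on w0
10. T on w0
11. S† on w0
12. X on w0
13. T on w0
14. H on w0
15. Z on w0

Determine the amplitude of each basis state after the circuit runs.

The resulting statevector has amplitude sqrt(2)*I/2 on |0>, -sqrt(2)*I/2 on |1>.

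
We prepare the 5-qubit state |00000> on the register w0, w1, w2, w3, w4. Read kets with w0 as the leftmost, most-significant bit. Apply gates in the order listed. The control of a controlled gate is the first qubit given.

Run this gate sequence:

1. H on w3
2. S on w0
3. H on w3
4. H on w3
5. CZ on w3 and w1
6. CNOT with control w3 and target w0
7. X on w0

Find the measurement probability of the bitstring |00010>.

The probability of measuring |00010> is 1/2. Key observation: gates 3-4 undo each other exactly, leaving only the rest of the circuit to track.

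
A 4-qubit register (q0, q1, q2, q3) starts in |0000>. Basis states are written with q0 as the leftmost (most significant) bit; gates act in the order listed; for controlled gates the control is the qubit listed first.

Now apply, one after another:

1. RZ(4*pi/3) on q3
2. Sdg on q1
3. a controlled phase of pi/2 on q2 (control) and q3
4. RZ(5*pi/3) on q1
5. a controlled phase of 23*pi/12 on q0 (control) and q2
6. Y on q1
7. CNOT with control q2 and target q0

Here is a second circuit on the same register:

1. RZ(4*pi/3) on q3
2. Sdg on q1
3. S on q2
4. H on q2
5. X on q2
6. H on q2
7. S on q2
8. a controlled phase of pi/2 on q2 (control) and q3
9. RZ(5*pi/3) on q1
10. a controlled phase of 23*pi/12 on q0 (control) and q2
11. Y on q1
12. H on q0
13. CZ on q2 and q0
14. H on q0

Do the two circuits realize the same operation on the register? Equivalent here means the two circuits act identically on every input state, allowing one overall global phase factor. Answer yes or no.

Yes, they are equivalent — the unitaries differ by at most a global phase.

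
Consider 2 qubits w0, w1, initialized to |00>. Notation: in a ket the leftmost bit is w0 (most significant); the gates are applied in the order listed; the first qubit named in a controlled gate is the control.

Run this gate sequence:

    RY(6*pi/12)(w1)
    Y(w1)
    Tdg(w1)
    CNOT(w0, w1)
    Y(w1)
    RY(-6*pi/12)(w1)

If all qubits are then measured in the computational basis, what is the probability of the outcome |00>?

Outcome |00> occurs with probability sqrt(2)/4 + 1/2.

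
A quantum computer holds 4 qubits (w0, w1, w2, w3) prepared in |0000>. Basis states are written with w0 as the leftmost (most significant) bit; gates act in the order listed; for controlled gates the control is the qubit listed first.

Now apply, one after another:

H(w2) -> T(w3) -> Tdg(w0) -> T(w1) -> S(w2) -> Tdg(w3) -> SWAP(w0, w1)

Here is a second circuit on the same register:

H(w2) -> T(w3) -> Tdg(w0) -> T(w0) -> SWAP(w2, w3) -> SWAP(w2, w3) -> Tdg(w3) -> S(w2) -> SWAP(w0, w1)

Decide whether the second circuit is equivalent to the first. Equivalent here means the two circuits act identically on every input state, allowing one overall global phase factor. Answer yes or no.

No — the two circuits implement different unitaries, even allowing a global phase.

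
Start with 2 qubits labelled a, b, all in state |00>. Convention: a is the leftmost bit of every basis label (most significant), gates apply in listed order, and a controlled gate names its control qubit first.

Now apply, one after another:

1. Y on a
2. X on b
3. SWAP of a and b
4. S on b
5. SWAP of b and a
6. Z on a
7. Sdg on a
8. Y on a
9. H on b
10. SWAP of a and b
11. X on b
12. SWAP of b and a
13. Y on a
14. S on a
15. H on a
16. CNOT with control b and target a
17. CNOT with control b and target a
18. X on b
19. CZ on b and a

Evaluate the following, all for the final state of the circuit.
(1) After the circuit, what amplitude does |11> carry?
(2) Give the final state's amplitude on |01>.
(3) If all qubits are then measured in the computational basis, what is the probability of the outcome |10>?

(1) |11> carries amplitude -I/2 in the final state.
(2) |01> carries amplitude I/2 in the final state.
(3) Outcome |10> occurs with probability 1/4.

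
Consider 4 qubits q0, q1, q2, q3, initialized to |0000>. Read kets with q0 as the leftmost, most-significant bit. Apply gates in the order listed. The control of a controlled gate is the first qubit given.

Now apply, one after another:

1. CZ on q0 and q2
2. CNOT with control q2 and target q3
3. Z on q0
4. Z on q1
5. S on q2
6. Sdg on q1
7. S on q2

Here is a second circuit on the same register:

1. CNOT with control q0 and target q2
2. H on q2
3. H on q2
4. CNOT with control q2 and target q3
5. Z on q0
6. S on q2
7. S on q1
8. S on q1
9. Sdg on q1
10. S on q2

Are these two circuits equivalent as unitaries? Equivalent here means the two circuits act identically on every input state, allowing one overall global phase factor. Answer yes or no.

No — the two circuits implement different unitaries, even allowing a global phase.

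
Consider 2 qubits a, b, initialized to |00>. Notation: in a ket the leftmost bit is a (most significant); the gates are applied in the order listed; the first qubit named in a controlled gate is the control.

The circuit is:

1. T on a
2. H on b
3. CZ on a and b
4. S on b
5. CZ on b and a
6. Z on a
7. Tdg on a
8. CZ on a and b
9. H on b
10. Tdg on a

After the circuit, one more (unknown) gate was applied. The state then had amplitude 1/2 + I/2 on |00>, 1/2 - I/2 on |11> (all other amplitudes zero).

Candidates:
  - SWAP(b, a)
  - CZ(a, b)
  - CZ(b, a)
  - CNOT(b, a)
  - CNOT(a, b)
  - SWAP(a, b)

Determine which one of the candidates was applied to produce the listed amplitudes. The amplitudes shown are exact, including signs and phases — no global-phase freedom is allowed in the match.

The unique candidate consistent with the amplitudes is CNOT(b, a).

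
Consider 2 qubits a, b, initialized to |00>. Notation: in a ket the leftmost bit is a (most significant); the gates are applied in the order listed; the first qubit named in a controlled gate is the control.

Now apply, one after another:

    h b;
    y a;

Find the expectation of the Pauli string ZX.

The observable ZX averages to -1.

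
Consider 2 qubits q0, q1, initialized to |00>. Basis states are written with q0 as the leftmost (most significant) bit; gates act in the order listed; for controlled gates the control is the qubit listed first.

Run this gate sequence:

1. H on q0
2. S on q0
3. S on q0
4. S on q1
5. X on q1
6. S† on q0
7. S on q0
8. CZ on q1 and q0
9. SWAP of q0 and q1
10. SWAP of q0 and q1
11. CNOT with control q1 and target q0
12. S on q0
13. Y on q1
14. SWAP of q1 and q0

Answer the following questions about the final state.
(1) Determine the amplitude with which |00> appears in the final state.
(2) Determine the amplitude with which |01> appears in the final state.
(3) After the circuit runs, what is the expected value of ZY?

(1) The amplitude on |00> is -sqrt(2)*I/2.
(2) The amplitude on |01> is sqrt(2)/2.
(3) The expectation value of ZY is 1.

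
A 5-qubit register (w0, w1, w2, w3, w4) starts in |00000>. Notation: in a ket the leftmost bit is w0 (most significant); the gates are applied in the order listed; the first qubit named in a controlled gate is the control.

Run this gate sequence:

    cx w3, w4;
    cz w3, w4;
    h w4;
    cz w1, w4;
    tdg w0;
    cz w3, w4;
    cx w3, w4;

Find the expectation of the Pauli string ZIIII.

In the final state, ZIIII has expectation 1.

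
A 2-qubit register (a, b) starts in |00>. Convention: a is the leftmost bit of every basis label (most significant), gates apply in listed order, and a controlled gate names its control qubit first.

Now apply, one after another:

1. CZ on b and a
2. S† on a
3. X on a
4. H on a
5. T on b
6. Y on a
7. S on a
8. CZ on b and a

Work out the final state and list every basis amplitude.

After the circuit, the state carries amplitude sqrt(2)*I/2 on |00>, 0 on |01>, -sqrt(2)/2 on |10>, 0 on |11>.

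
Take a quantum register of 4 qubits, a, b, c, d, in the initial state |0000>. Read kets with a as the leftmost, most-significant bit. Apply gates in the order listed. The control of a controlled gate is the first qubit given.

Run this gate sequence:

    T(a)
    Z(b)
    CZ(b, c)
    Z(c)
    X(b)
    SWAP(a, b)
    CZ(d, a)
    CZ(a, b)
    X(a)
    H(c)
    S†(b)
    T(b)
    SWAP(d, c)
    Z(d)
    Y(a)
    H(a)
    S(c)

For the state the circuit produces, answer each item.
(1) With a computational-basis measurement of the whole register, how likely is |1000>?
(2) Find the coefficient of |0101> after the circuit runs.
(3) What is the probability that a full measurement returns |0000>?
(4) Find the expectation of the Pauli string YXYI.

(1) A full measurement returns |1000> with probability 1/4.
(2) The amplitude on |0101> is 0.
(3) The probability of measuring |0000> is 1/4.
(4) In the final state, YXYI has expectation 0.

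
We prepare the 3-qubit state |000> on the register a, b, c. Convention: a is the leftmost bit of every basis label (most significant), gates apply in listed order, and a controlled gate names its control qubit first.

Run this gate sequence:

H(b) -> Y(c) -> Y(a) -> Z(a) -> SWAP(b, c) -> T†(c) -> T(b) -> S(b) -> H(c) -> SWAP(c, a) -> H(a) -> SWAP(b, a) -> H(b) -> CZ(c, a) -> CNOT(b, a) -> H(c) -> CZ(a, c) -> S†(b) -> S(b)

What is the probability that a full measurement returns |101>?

The probability of measuring |101> is sqrt(2)/8 + 1/4.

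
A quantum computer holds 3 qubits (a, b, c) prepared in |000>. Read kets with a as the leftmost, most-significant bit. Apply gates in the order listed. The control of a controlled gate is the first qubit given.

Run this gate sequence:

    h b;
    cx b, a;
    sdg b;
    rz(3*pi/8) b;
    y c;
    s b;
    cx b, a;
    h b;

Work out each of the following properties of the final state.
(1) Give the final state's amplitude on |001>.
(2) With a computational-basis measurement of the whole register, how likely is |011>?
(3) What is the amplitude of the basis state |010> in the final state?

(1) The amplitude on |001> is (1 + exp(3*I*pi/8))*exp(5*I*pi/16)/2.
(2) The probability of measuring |011> is 1/2 - sqrt(2 - sqrt(2))/4.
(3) The final state's coefficient on |010> equals 0.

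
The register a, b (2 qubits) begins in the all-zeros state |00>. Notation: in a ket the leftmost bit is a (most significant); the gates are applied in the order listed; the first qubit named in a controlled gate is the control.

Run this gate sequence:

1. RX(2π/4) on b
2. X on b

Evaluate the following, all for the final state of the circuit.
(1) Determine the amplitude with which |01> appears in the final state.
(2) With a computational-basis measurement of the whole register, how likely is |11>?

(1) The amplitude on |01> is sqrt(2)/2.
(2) Outcome |11> occurs with probability 0.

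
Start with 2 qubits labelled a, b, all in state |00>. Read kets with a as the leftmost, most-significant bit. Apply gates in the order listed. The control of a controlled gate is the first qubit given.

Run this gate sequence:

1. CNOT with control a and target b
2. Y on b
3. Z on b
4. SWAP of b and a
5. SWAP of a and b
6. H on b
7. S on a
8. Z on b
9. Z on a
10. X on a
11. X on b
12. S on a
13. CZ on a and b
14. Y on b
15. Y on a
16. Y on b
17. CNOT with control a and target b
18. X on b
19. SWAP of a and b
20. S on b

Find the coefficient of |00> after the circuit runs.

The amplitude on |00> is sqrt(2)*I/2.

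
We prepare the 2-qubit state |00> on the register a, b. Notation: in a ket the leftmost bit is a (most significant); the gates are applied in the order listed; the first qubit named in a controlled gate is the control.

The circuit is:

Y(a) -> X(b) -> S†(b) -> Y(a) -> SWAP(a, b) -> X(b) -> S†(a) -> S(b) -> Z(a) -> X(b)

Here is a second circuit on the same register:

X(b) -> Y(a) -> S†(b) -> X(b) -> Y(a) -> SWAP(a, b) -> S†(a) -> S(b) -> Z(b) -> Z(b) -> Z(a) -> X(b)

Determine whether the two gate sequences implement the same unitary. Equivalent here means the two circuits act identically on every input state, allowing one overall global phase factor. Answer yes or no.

No — the two circuits implement different unitaries, even allowing a global phase.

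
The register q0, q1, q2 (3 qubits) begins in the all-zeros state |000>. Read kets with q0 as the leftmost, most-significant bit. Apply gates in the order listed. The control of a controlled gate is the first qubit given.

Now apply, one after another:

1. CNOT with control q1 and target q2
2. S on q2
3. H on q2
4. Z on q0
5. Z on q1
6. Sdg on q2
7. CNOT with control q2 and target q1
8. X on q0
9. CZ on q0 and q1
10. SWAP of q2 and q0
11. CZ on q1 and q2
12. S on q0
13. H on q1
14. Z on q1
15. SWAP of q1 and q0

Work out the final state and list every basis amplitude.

After the circuit, the state carries amplitude 0 on |000>, 1/2 on |001>, 0 on |010>, 1/2 on |011>, 0 on |100>, -1/2 on |101>, 0 on |110>, 1/2 on |111>.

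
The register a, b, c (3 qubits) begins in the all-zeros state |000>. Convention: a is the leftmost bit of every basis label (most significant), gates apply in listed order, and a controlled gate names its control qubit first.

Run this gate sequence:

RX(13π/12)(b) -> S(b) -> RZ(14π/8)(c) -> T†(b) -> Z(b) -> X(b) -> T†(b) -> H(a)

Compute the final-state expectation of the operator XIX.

The expectation value of XIX is 0.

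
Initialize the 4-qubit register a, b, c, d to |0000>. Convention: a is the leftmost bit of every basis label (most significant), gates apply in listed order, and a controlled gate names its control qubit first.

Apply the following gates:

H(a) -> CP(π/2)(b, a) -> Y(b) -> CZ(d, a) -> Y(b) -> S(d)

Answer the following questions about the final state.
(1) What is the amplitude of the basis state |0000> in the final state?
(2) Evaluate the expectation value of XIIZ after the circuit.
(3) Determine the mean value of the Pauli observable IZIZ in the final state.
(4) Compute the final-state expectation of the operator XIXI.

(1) The final state's coefficient on |0000> equals sqrt(2)/2.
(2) The expectation value of XIIZ is 1.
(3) The expectation value of IZIZ is 1.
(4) The observable XIXI averages to 0.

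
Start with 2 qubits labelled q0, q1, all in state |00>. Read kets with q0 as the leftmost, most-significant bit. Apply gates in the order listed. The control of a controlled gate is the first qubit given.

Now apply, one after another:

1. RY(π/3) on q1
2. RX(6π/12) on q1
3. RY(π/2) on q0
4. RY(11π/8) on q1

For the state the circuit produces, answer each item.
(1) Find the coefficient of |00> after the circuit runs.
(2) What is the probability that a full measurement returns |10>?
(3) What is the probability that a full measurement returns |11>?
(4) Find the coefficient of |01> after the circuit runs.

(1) The final state's coefficient on |00> equals -cos(7*pi/48)/2 + I*cos(pi/48)/2.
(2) The probability of measuring |10> is sqrt(3*sqrt(2) + 6)/16 + 1/4.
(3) A full measurement returns |11> with probability 1/4 - sqrt(3*sqrt(2) + 6)/16.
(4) |01> carries amplitude sin(7*pi/48)/2 + I*sin(pi/48)/2 in the final state.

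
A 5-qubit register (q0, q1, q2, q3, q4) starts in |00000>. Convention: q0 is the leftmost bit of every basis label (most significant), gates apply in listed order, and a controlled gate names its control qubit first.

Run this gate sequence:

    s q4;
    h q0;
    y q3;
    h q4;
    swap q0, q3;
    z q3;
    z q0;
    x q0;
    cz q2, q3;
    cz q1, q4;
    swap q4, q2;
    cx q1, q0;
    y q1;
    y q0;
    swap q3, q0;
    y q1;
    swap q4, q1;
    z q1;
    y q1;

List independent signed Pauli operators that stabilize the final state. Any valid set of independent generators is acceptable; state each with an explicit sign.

One valid set of independent stabilizer generators is -XIIII, +IIXII, -IZIII, -IIIZI, +IIIIZ (any independent generating set of the same group is equally correct).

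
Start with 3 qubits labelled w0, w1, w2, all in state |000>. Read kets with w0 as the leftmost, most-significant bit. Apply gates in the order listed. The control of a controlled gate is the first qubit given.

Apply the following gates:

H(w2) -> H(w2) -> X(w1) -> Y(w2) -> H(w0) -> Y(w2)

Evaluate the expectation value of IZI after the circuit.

The expectation value of IZI is -1. Key observation: the block from step 1 through step 2 cancels to the identity and can be dropped.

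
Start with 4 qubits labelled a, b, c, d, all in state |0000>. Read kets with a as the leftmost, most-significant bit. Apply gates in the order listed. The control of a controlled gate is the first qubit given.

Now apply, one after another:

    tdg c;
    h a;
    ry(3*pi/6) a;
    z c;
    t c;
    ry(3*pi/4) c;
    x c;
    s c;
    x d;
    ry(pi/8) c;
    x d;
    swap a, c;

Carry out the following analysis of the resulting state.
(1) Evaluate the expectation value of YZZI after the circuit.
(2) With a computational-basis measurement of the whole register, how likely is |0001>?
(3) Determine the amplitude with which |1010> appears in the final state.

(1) The expectation value of YZZI is -2*sqrt(1/2 - sqrt(2)/4)*sqrt(sqrt(2)/4 + 1/2)*cos(pi/16)**2 - 2*sqrt(1/2 - sqrt(2)/4)*sqrt(sqrt(2)/4 + 1/2)*sin(pi/16)**2.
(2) A full measurement returns |0001> with probability 0.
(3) |1010> carries amplitude sqrt(sqrt(2)/4 + 1/2)*sin(pi/16) + I*sqrt(1/2 - sqrt(2)/4)*cos(pi/16) in the final state.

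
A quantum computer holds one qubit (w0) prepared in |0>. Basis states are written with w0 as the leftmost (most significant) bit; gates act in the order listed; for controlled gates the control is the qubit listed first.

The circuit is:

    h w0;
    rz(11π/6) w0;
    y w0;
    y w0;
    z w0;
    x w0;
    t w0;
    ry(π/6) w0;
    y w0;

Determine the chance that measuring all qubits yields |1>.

Outcome |1> occurs with probability -sqrt(2)/16 + sqrt(6)/16 + 1/2.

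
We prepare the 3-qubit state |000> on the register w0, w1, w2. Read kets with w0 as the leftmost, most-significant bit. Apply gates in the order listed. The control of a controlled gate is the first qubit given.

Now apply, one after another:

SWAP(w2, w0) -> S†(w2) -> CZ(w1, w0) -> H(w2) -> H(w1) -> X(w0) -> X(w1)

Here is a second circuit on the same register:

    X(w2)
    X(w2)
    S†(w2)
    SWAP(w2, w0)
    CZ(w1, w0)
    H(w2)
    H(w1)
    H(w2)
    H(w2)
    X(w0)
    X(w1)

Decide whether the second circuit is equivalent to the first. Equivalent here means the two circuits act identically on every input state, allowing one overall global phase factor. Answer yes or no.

No, they are not equivalent — no single phase factor reconciles the two unitaries.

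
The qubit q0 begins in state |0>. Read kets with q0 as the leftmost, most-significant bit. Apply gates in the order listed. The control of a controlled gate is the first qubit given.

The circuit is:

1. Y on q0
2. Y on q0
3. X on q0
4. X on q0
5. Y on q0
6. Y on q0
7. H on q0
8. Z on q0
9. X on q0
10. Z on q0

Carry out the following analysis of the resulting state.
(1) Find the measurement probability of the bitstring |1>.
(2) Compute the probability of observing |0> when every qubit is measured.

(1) Outcome |1> occurs with probability 1/2. Key observation: gates 1-6 undo each other exactly, leaving only the rest of the circuit to track.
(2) A full measurement returns |0> with probability 1/2.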